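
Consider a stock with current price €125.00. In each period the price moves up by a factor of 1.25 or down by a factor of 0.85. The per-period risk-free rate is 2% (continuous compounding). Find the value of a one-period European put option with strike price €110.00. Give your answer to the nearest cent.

Risk-neutral probability p = (e^0.02 − 0.85)/(1.25 − 0.85) = 0.1702/0.4000 = 0.4255
Terminal stock prices: S_u = 156.2, S_d = 106.2
Terminal payoffs (K − S): max(-46.25, 0) = 0, max(3.75, 0) = 3.75
Node 0 (S = 125): V_0 = e^(−0.02)·[0.4255·0.0000 + 0.5745·3.7500] = 2.1117

€2.11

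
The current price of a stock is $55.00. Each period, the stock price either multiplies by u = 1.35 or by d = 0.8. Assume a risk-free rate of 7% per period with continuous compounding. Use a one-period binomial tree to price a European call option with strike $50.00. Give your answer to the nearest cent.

$11.20

Risk-neutral probability p = (e^0.07 − 0.8)/(1.35 − 0.8) = 0.2725/0.5500 = 0.4955
Terminal stock prices: S_u = 74.25, S_d = 44
Terminal payoffs (S − K): max(24.25, 0) = 24.25, max(-6, 0) = 0
Node 0 (S = 55): V_0 = e^(−0.07)·[0.4955·24.2500 + 0.5045·0.0000] = 11.2028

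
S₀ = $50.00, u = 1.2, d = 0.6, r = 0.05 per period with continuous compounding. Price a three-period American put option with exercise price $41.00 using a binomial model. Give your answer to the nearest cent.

Risk-neutral probability p = (e^0.05 − 0.6)/(1.2 − 0.6) = 0.4513/0.6000 = 0.7521
Terminal stock prices: S_uuu = 86.4, S_uud = 43.2, S_udd = 21.6, S_ddd = 10.8
Terminal payoffs (K − S): max(-45.4, 0) = 0, max(-2.2, 0) = 0, max(19.4, 0) = 19.4, max(30.2, 0) = 30.2
Node uu (S = 72): continuation = e^(−0.05)·[0.7521·0.0000 + 0.2479·0.0000] = 0.0000; exercise value = 0.0000 ≤ continuation, so V_uu = 0.0000
Node ud (S = 36): continuation = e^(−0.05)·[0.7521·0.0000 + 0.2479·19.4000] = 4.5744; exercise value = 5.0000 > continuation, so V_ud = 5.0000 (exercise)
Node dd (S = 18): continuation = e^(−0.05)·[0.7521·19.4000 + 0.2479·30.2000] = 21.0004; exercise value = 23.0000 > continuation, so V_dd = 23.0000 (exercise)
Node u (S = 60): continuation = e^(−0.05)·[0.7521·0.0000 + 0.2479·5.0000] = 1.1790; exercise value = 0.0000 ≤ continuation, so V_u = 1.1790
Node d (S = 30): continuation = e^(−0.05)·[0.7521·5.0000 + 0.2479·23.0000] = 9.0004; exercise value = 11.0000 > continuation, so V_d = 11.0000 (exercise)
Node 0 (S = 50): continuation = e^(−0.05)·[0.7521·1.1790 + 0.2479·11.0000] = 3.4372; exercise value = 0.0000 ≤ continuation, so V_0 = 3.4372

$3.44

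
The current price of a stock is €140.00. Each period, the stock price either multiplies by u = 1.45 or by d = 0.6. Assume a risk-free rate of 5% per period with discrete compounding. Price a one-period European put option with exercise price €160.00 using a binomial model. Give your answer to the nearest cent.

€34.06

Risk-neutral probability p = (1 + 0.05 − 0.6)/(1.45 − 0.6) = 0.4500/0.8500 = 0.5294
Terminal stock prices: S_u = 203, S_d = 84
Terminal payoffs (K − S): max(-43, 0) = 0, max(76, 0) = 76
Node 0 (S = 140): V_0 = 1/1.05·[0.5294·0.0000 + 0.4706·76.0000] = 34.0616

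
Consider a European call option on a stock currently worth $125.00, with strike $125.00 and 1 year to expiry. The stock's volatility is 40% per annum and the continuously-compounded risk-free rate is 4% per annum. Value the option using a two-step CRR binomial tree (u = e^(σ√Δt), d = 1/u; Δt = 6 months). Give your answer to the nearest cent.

CRR parameters: u = e^(σ√Δt) = e^(0.4·√0.5) = 1.3269, d = 1/u = 0.7536
Per-period rate: rΔt = 0.04·0.5 = 0.02, so R = e^0.02 = 1.0202
Risk-neutral probability p = (e^0.02 − 0.7536)/(1.3269 − 0.7536) = 0.2666/0.5733 = 0.4650
Terminal stock prices: S_uu = 220.1, S_ud = 125, S_dd = 71
Terminal payoffs (S − K): max(95.08, 0) = 95.08, max(0, 0) = 0, max(-54, 0) = 0
Node u (S = 165.9): V_u = e^(−0.02)·[0.4650·95.0818 + 0.5350·0.0000] = 43.3372
Node d (S = 94.2): V_d = e^(−0.02)·[0.4650·0.0000 + 0.5350·0.0000] = 0.0000
Node 0 (S = 125): V_0 = e^(−0.02)·[0.4650·43.3372 + 0.5350·0.0000] = 19.7526

$19.75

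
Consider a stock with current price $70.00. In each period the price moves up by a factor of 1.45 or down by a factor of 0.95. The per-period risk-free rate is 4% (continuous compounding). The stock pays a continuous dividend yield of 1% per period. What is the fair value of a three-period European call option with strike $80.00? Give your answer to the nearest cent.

Per-period risk-free factor R = e^0.04 = 1.0408; dividend-adjusted growth = e^(0.04−0.01) = 1.0305.
Risk-neutral probability p = (1.0305 − 0.95)/(1.45 − 0.95) = 0.0805/0.5000 = 0.1609
Terminal stock prices: S_uuu = 213.4, S_uud = 139.8, S_udd = 91.6, S_ddd = 60.02
Terminal payoffs (S − K): max(133.4, 0) = 133.4, max(59.82, 0) = 59.82, max(11.6, 0) = 11.6, max(-19.98, 0) = 0
Node uu (S = 147.2): V_uu = e^(−0.04)·[0.1609·133.4038 + 0.8391·59.8162] = 68.8474
Node ud (S = 96.42): V_ud = e^(−0.04)·[0.1609·59.8162 + 0.8391·11.6037] = 18.6024
Node dd (S = 63.17): V_dd = e^(−0.04)·[0.1609·11.6037 + 0.8391·0.0000] = 1.7939
Node u (S = 101.5): V_u = e^(−0.04)·[0.1609·68.8474 + 0.8391·18.6024] = 25.6409
Node d (S = 66.5): V_d = e^(−0.04)·[0.1609·18.6024 + 0.8391·1.7939] = 4.3222
Node 0 (S = 70): V_0 = e^(−0.04)·[0.1609·25.6409 + 0.8391·4.3222] = 7.4486

$7.45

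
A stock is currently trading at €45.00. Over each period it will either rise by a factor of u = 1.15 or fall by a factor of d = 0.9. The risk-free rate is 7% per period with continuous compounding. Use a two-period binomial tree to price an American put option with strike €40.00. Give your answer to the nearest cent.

€0.30

Risk-neutral probability p = (e^0.07 − 0.9)/(1.15 − 0.9) = 0.1725/0.2500 = 0.6900
Terminal stock prices: S_uu = 59.51, S_ud = 46.57, S_dd = 36.45
Terminal payoffs (K − S): max(-19.51, 0) = 0, max(-6.575, 0) = 0, max(3.55, 0) = 3.55
Node u (S = 51.75): continuation = e^(−0.07)·[0.6900·0.0000 + 0.3100·0.0000] = 0.0000; exercise value = 0.0000 ≤ continuation, so V_u = 0.0000
Node d (S = 40.5): continuation = e^(−0.07)·[0.6900·0.0000 + 0.3100·3.5500] = 1.0260; exercise value = 0.0000 ≤ continuation, so V_d = 1.0260
Node 0 (S = 45): continuation = e^(−0.07)·[0.6900·0.0000 + 0.3100·1.0260] = 0.2965; exercise value = 0.0000 ≤ continuation, so V_0 = 0.2965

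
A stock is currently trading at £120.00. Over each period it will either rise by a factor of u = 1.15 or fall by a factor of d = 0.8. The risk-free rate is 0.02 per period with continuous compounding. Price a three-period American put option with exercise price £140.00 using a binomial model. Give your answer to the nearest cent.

£24.43

Risk-neutral probability p = (e^0.02 − 0.8)/(1.15 − 0.8) = 0.2202/0.3500 = 0.6291
Terminal stock prices: S_uuu = 182.5, S_uud = 127, S_udd = 88.32, S_ddd = 61.44
Terminal payoffs (K − S): max(-42.5, 0) = 0, max(13.04, 0) = 13.04, max(51.68, 0) = 51.68, max(78.56, 0) = 78.56
Node uu (S = 158.7): continuation = e^(−0.02)·[0.6291·0.0000 + 0.3709·13.0400] = 4.7402; exercise value = 0.0000 ≤ continuation, so V_uu = 4.7402
Node ud (S = 110.4): continuation = e^(−0.02)·[0.6291·13.0400 + 0.3709·51.6800] = 26.8278; exercise value = 29.6000 > continuation, so V_ud = 29.6000 (exercise)
Node dd (S = 76.8): continuation = e^(−0.02)·[0.6291·51.6800 + 0.3709·78.5600] = 60.4278; exercise value = 63.2000 > continuation, so V_dd = 63.2000 (exercise)
Node u (S = 138): continuation = e^(−0.02)·[0.6291·4.7402 + 0.3709·29.6000] = 13.6831; exercise value = 2.0000 ≤ continuation, so V_u = 13.6831
Node d (S = 96): continuation = e^(−0.02)·[0.6291·29.6000 + 0.3709·63.2000] = 41.2278; exercise value = 44.0000 > continuation, so V_d = 44.0000 (exercise)
Node 0 (S = 120): continuation = e^(−0.02)·[0.6291·13.6831 + 0.3709·44.0000] = 24.4327; exercise value = 20.0000 ≤ continuation, so V_0 = 24.4327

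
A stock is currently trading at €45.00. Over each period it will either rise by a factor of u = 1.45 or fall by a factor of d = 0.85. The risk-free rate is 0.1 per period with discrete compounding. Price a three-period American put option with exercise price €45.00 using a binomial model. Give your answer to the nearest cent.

€3.58

Risk-neutral probability p = (1 + 0.1 − 0.85)/(1.45 − 0.85) = 0.2500/0.6000 = 0.4167
Terminal stock prices: S_uuu = 137.2, S_uud = 80.42, S_udd = 47.14, S_ddd = 27.64
Terminal payoffs (K − S): max(-92.19, 0) = 0, max(-35.42, 0) = 0, max(-2.143, 0) = 0, max(17.36, 0) = 17.36
Node uu (S = 94.61): continuation = 1/1.1·[0.4167·0.0000 + 0.5833·0.0000] = 0.0000; exercise value = 0.0000 ≤ continuation, so V_uu = 0.0000
Node ud (S = 55.46): continuation = 1/1.1·[0.4167·0.0000 + 0.5833·0.0000] = 0.0000; exercise value = 0.0000 ≤ continuation, so V_ud = 0.0000
Node dd (S = 32.51): continuation = 1/1.1·[0.4167·0.0000 + 0.5833·17.3644] = 9.2084; exercise value = 12.4875 > continuation, so V_dd = 12.4875 (exercise)
Node u (S = 65.25): continuation = 1/1.1·[0.4167·0.0000 + 0.5833·0.0000] = 0.0000; exercise value = 0.0000 ≤ continuation, so V_u = 0.0000
Node d (S = 38.25): continuation = 1/1.1·[0.4167·0.0000 + 0.5833·12.4875] = 6.6222; exercise value = 6.7500 > continuation, so V_d = 6.7500 (exercise)
Node 0 (S = 45): continuation = 1/1.1·[0.4167·0.0000 + 0.5833·6.7500] = 3.5795; exercise value = 0.0000 ≤ continuation, so V_0 = 3.5795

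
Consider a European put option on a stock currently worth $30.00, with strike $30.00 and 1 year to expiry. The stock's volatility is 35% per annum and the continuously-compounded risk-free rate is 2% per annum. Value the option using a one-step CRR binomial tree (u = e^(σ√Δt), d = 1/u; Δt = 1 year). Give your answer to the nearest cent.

$4.85

CRR parameters: u = e^(σ√Δt) = e^(0.35·√1) = 1.4191, d = 1/u = 0.7047
Per-period rate: rΔt = 0.02·1 = 0.02, so R = e^0.02 = 1.0202
Risk-neutral probability p = (e^0.02 − 0.7047)/(1.4191 − 0.7047) = 0.3155/0.7144 = 0.4417
Terminal stock prices: S_u = 42.57, S_d = 21.14
Terminal payoffs (K − S): max(-12.57, 0) = 0, max(8.859, 0) = 8.859
Node 0 (S = 30): V_0 = e^(−0.02)·[0.4417·0.0000 + 0.5583·8.8594] = 4.8486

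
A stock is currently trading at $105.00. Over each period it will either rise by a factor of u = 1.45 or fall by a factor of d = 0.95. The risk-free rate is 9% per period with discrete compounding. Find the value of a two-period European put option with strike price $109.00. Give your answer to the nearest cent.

Risk-neutral probability p = (1 + 0.09 − 0.95)/(1.45 − 0.95) = 0.1400/0.5000 = 0.2800
Terminal stock prices: S_uu = 220.8, S_ud = 144.6, S_dd = 94.76
Terminal payoffs (K − S): max(-111.8, 0) = 0, max(-35.64, 0) = 0, max(14.24, 0) = 14.24
Node u (S = 152.2): V_u = 1/1.09·[0.2800·0.0000 + 0.7200·0.0000] = 0.0000
Node d (S = 99.75): V_d = 1/1.09·[0.2800·0.0000 + 0.7200·14.2375] = 9.4046
Node 0 (S = 105): V_0 = 1/1.09·[0.2800·0.0000 + 0.7200·9.4046] = 6.2122

$6.21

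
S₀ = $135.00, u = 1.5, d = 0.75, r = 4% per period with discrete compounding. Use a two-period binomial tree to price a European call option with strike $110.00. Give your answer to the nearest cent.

Risk-neutral probability p = (1 + 0.04 − 0.75)/(1.5 − 0.75) = 0.2900/0.7500 = 0.3867
Terminal stock prices: S_uu = 303.8, S_ud = 151.9, S_dd = 75.94
Terminal payoffs (S − K): max(193.8, 0) = 193.8, max(41.88, 0) = 41.88, max(-34.06, 0) = 0
Node u (S = 202.5): V_u = 1/1.04·[0.3867·193.7500 + 0.6133·41.8750] = 96.7308
Node d (S = 101.2): V_d = 1/1.04·[0.3867·41.8750 + 0.6133·0.0000] = 15.5689
Node 0 (S = 135): V_0 = 1/1.04·[0.3867·96.7308 + 0.6133·15.5689] = 45.1457

$45.15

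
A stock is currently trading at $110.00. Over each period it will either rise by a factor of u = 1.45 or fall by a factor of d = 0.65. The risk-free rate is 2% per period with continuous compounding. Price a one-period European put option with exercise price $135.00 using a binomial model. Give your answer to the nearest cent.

Risk-neutral probability p = (e^0.02 − 0.65)/(1.45 − 0.65) = 0.3702/0.8000 = 0.4628
Terminal stock prices: S_u = 159.5, S_d = 71.5
Terminal payoffs (K − S): max(-24.5, 0) = 0, max(63.5, 0) = 63.5
Node 0 (S = 110): V_0 = e^(−0.02)·[0.4628·0.0000 + 0.5372·63.5000] = 33.4397

$33.44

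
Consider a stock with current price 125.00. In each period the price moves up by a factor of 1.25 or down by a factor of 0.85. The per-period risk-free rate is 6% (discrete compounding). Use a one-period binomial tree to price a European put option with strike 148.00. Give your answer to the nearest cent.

Risk-neutral probability p = (1 + 0.06 − 0.85)/(1.25 − 0.85) = 0.2100/0.4000 = 0.5250
Terminal stock prices: S_u = 156.2, S_d = 106.2
Terminal payoffs (K − S): max(-8.25, 0) = 0, max(41.75, 0) = 41.75
Node 0 (S = 125): V_0 = 1/1.06·[0.5250·0.0000 + 0.4750·41.7500] = 18.7087

18.71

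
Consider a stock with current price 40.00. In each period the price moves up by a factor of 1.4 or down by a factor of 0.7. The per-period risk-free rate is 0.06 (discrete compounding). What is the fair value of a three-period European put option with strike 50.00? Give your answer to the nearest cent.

10.39

Risk-neutral probability p = (1 + 0.06 − 0.7)/(1.4 − 0.7) = 0.3600/0.7000 = 0.5143
Terminal stock prices: S_uuu = 109.8, S_uud = 54.88, S_udd = 27.44, S_ddd = 13.72
Terminal payoffs (K − S): max(-59.76, 0) = 0, max(-4.88, 0) = 0, max(22.56, 0) = 22.56, max(36.28, 0) = 36.28
Node uu (S = 78.4): V_uu = 1/1.06·[0.5143·0.0000 + 0.4857·0.0000] = 0.0000
Node ud (S = 39.2): V_ud = 1/1.06·[0.5143·0.0000 + 0.4857·22.5600] = 10.3375
Node dd (S = 19.6): V_dd = 1/1.06·[0.5143·22.5600 + 0.4857·36.2800] = 27.5698
Node u (S = 56): V_u = 1/1.06·[0.5143·0.0000 + 0.4857·10.3375] = 4.7368
Node d (S = 28): V_d = 1/1.06·[0.5143·10.3375 + 0.4857·27.5698] = 17.6485
Node 0 (S = 40): V_0 = 1/1.06·[0.5143·4.7368 + 0.4857·17.6485] = 10.3851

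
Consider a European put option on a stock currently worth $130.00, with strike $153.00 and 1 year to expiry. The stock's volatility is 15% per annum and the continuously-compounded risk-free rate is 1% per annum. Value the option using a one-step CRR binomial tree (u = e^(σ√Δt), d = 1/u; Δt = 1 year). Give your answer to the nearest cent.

CRR parameters: u = e^(σ√Δt) = e^(0.15·√1) = 1.1618, d = 1/u = 0.8607
Per-period rate: rΔt = 0.01·1 = 0.01, so R = e^0.01 = 1.0101
Risk-neutral probability p = (e^0.01 − 0.8607)/(1.1618 − 0.8607) = 0.1493/0.3011 = 0.4959
Terminal stock prices: S_u = 151, S_d = 111.9
Terminal payoffs (K − S): max(1.962, 0) = 1.962, max(41.11, 0) = 41.11
Node 0 (S = 130): V_0 = e^(−0.01)·[0.4959·1.9615 + 0.5041·41.1080] = 21.4776

$21.48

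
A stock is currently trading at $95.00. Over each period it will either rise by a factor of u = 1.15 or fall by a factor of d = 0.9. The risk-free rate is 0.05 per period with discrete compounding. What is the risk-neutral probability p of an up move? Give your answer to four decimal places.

p = 0.6000

Risk-neutral probability p = (1 + 0.05 − 0.9)/(1.15 − 0.9) = 0.1500/0.2500 = 0.6000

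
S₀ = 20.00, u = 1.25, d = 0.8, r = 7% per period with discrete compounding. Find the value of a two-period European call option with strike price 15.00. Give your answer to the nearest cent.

Risk-neutral probability p = (1 + 0.07 − 0.8)/(1.25 − 0.8) = 0.2700/0.4500 = 0.6000
Terminal stock prices: S_uu = 31.25, S_ud = 20, S_dd = 12.8
Terminal payoffs (S − K): max(16.25, 0) = 16.25, max(5, 0) = 5, max(-2.2, 0) = 0
Node u (S = 25): V_u = 1/1.07·[0.6000·16.2500 + 0.4000·5.0000] = 10.9813
Node d (S = 16): V_d = 1/1.07·[0.6000·5.0000 + 0.4000·0.0000] = 2.8037
Node 0 (S = 20): V_0 = 1/1.07·[0.6000·10.9813 + 0.4000·2.8037] = 7.2059

7.21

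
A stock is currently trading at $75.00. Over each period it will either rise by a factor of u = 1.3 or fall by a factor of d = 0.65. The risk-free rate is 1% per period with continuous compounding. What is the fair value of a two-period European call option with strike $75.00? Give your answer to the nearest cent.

Risk-neutral probability p = (e^0.01 − 0.65)/(1.3 − 0.65) = 0.3601/0.6500 = 0.5539
Terminal stock prices: S_uu = 126.8, S_ud = 63.38, S_dd = 31.69
Terminal payoffs (S − K): max(51.75, 0) = 51.75, max(-11.62, 0) = 0, max(-43.31, 0) = 0
Node u (S = 97.5): V_u = e^(−0.01)·[0.5539·51.7500 + 0.4461·0.0000] = 28.3803
Node d (S = 48.75): V_d = e^(−0.01)·[0.5539·0.0000 + 0.4461·0.0000] = 0.0000
Node 0 (S = 75): V_0 = e^(−0.01)·[0.5539·28.3803 + 0.4461·0.0000] = 15.5641

$15.56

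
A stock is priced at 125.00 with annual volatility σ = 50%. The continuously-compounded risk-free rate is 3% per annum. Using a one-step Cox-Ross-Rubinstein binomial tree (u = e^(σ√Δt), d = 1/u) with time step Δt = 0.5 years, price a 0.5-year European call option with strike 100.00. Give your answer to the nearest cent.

CRR parameters: u = e^(σ√Δt) = e^(0.5·√0.5) = 1.4241, d = 1/u = 0.7022
Per-period rate: rΔt = 0.03·0.5 = 0.015, so R = e^0.015 = 1.0151
Risk-neutral probability p = (e^0.015 − 0.7022)/(1.4241 − 0.7022) = 0.3129/0.7219 = 0.4335
Terminal stock prices: S_u = 178, S_d = 87.77
Terminal payoffs (S − K): max(78.01, 0) = 78.01, max(-12.23, 0) = 0
Node 0 (S = 125): V_0 = e^(−0.015)·[0.4335·78.0149 + 0.5665·0.0000] = 33.3125

33.31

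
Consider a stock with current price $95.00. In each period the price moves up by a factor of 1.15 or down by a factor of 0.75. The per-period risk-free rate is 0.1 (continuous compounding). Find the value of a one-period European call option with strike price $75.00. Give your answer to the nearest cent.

$27.52

Risk-neutral probability p = (e^0.1 − 0.75)/(1.15 − 0.75) = 0.3552/0.4000 = 0.8879
Terminal stock prices: S_u = 109.2, S_d = 71.25
Terminal payoffs (S − K): max(34.25, 0) = 34.25, max(-3.75, 0) = 0
Node 0 (S = 95): V_0 = e^(−0.1)·[0.8879·34.2500 + 0.1121·0.0000] = 27.5175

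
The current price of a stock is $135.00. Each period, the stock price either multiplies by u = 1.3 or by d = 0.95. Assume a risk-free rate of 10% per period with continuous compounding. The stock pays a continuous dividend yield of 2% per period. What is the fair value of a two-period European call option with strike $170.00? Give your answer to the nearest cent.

Per-period risk-free factor R = e^0.1 = 1.1052; dividend-adjusted growth = e^(0.1−0.02) = 1.0833.
Risk-neutral probability p = (1.0833 − 0.95)/(1.3 − 0.95) = 0.1333/0.3500 = 0.3808
Terminal stock prices: S_uu = 228.2, S_ud = 166.7, S_dd = 121.8
Terminal payoffs (S − K): max(58.15, 0) = 58.15, max(-3.275, 0) = 0, max(-48.16, 0) = 0
Node u (S = 175.5): V_u = e^(−0.1)·[0.3808·58.1500 + 0.6192·0.0000] = 20.0373
Node d (S = 128.2): V_d = e^(−0.1)·[0.3808·0.0000 + 0.6192·0.0000] = 0.0000
Node 0 (S = 135): V_0 = e^(−0.1)·[0.3808·20.0373 + 0.6192·0.0000] = 6.9045

$6.90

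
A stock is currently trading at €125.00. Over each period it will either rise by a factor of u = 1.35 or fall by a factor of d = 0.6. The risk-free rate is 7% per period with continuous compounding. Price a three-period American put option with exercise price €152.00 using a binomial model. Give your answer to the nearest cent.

€38.67

Risk-neutral probability p = (e^0.07 − 0.6)/(1.35 − 0.6) = 0.4725/0.7500 = 0.6300
Terminal stock prices: S_uuu = 307.5, S_uud = 136.7, S_udd = 60.75, S_ddd = 27
Terminal payoffs (K − S): max(-155.5, 0) = 0, max(15.31, 0) = 15.31, max(91.25, 0) = 91.25, max(125, 0) = 125
Node uu (S = 227.8): continuation = e^(−0.07)·[0.6300·0.0000 + 0.3700·15.3125] = 5.2824; exercise value = 0.0000 ≤ continuation, so V_uu = 5.2824
Node ud (S = 101.2): continuation = e^(−0.07)·[0.6300·15.3125 + 0.3700·91.2500] = 40.4739; exercise value = 50.7500 > continuation, so V_ud = 50.7500 (exercise)
Node dd (S = 45): continuation = e^(−0.07)·[0.6300·91.2500 + 0.3700·125.0000] = 96.7239; exercise value = 107.0000 > continuation, so V_dd = 107.0000 (exercise)
Node u (S = 168.8): continuation = e^(−0.07)·[0.6300·5.2824 + 0.3700·50.7500] = 20.6105; exercise value = 0.0000 ≤ continuation, so V_u = 20.6105
Node d (S = 75): continuation = e^(−0.07)·[0.6300·50.7500 + 0.3700·107.0000] = 66.7239; exercise value = 77.0000 > continuation, so V_d = 77.0000 (exercise)
Node 0 (S = 125): continuation = e^(−0.07)·[0.6300·20.6105 + 0.3700·77.0000] = 38.6701; exercise value = 27.0000 ≤ continuation, so V_0 = 38.6701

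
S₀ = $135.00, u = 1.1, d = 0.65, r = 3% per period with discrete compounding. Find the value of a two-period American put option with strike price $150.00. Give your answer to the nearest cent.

$16.02

Risk-neutral probability p = (1 + 0.03 − 0.65)/(1.1 − 0.65) = 0.3800/0.4500 = 0.8444
Terminal stock prices: S_uu = 163.4, S_ud = 96.53, S_dd = 57.04
Terminal payoffs (K − S): max(-13.35, 0) = 0, max(53.47, 0) = 53.47, max(92.96, 0) = 92.96
Node u (S = 148.5): continuation = 1/1.03·[0.8444·0.0000 + 0.1556·53.4750] = 8.0761; exercise value = 1.5000 ≤ continuation, so V_u = 8.0761
Node d (S = 87.75): continuation = 1/1.03·[0.8444·53.4750 + 0.1556·92.9625] = 57.8811; exercise value = 62.2500 > continuation, so V_d = 62.2500 (exercise)
Node 0 (S = 135): continuation = 1/1.03·[0.8444·8.0761 + 0.1556·62.2500] = 16.0224; exercise value = 15.0000 ≤ continuation, so V_0 = 16.0224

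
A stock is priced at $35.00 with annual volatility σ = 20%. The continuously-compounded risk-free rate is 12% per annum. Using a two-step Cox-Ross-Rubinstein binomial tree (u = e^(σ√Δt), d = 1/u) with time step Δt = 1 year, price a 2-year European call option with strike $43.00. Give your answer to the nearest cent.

CRR parameters: u = e^(σ√Δt) = e^(0.2·√1) = 1.2214, d = 1/u = 0.8187
Per-period rate: rΔt = 0.12·1 = 0.12, so R = e^0.12 = 1.1275
Risk-neutral probability p = (e^0.12 − 0.8187)/(1.2214 − 0.8187) = 0.3088/0.4027 = 0.7668
Terminal stock prices: S_uu = 52.21, S_ud = 35, S_dd = 23.46
Terminal payoffs (S − K): max(9.214, 0) = 9.214, max(-8, 0) = 0, max(-19.54, 0) = 0
Node u (S = 42.75): V_u = e^(−0.12)·[0.7668·9.2139 + 0.2332·0.0000] = 6.2662
Node d (S = 28.66): V_d = e^(−0.12)·[0.7668·0.0000 + 0.2332·0.0000] = 0.0000
Node 0 (S = 35): V_0 = e^(−0.12)·[0.7668·6.2662 + 0.2332·0.0000] = 4.2615

$4.26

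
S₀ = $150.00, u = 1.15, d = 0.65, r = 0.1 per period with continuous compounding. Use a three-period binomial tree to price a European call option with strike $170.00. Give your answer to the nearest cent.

$32.49

Risk-neutral probability p = (e^0.1 − 0.65)/(1.15 − 0.65) = 0.4552/0.5000 = 0.9103
Terminal stock prices: S_uuu = 228.1, S_uud = 128.9, S_udd = 72.88, S_ddd = 41.19
Terminal payoffs (S − K): max(58.13, 0) = 58.13, max(-41.06, 0) = 0, max(-97.12, 0) = 0, max(-128.8, 0) = 0
Node uu (S = 198.4): V_uu = e^(−0.1)·[0.9103·58.1312 + 0.0897·0.0000] = 47.8834
Node ud (S = 112.1): V_ud = e^(−0.1)·[0.9103·0.0000 + 0.0897·0.0000] = 0.0000
Node dd (S = 63.38): V_dd = e^(−0.1)·[0.9103·0.0000 + 0.0897·0.0000] = 0.0000
Node u (S = 172.5): V_u = e^(−0.1)·[0.9103·47.8834 + 0.0897·0.0000] = 39.4421
Node d (S = 97.5): V_d = e^(−0.1)·[0.9103·0.0000 + 0.0897·0.0000] = 0.0000
Node 0 (S = 150): V_0 = e^(−0.1)·[0.9103·39.4421 + 0.0897·0.0000] = 32.4889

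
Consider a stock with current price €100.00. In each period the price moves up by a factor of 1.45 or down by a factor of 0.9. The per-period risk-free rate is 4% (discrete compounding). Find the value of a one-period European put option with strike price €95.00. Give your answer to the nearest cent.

Risk-neutral probability p = (1 + 0.04 − 0.9)/(1.45 − 0.9) = 0.1400/0.5500 = 0.2545
Terminal stock prices: S_u = 145, S_d = 90
Terminal payoffs (K − S): max(-50, 0) = 0, max(5, 0) = 5
Node 0 (S = 100): V_0 = 1/1.04·[0.2545·0.0000 + 0.7455·5.0000] = 3.5839

€3.58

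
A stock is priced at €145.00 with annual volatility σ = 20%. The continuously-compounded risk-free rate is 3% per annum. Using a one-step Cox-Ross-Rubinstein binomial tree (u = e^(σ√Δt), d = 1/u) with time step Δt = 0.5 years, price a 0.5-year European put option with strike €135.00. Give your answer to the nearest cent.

CRR parameters: u = e^(σ√Δt) = e^(0.2·√0.5) = 1.1519, d = 1/u = 0.8681
Per-period rate: rΔt = 0.03·0.5 = 0.015, so R = e^0.015 = 1.0151
Risk-neutral probability p = (e^0.015 − 0.8681)/(1.1519 − 0.8681) = 0.1470/0.2838 = 0.5180
Terminal stock prices: S_u = 167, S_d = 125.9
Terminal payoffs (K − S): max(-32.03, 0) = 0, max(9.122, 0) = 9.122
Node 0 (S = 145): V_0 = e^(−0.015)·[0.5180·0.0000 + 0.4820·9.1221] = 4.3318

€4.33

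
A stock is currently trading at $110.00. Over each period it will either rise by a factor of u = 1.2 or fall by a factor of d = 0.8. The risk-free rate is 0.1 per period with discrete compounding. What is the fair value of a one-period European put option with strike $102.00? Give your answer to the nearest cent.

Risk-neutral probability p = (1 + 0.1 − 0.8)/(1.2 − 0.8) = 0.3000/0.4000 = 0.7500
Terminal stock prices: S_u = 132, S_d = 88
Terminal payoffs (K − S): max(-30, 0) = 0, max(14, 0) = 14
Node 0 (S = 110): V_0 = 1/1.1·[0.7500·0.0000 + 0.2500·14.0000] = 3.1818

$3.18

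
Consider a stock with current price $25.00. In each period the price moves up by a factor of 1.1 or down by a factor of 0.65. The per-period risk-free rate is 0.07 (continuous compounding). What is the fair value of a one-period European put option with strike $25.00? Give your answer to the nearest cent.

$0.50

Risk-neutral probability p = (e^0.07 − 0.65)/(1.1 − 0.65) = 0.4225/0.4500 = 0.9389
Terminal stock prices: S_u = 27.5, S_d = 16.25
Terminal payoffs (K − S): max(-2.5, 0) = 0, max(8.75, 0) = 8.75
Node 0 (S = 25): V_0 = e^(−0.07)·[0.9389·0.0000 + 0.0611·8.7500] = 0.4984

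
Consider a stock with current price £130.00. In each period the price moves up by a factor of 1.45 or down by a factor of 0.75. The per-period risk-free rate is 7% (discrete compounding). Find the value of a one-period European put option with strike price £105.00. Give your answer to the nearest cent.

Risk-neutral probability p = (1 + 0.07 − 0.75)/(1.45 − 0.75) = 0.3200/0.7000 = 0.4571
Terminal stock prices: S_u = 188.5, S_d = 97.5
Terminal payoffs (K − S): max(-83.5, 0) = 0, max(7.5, 0) = 7.5
Node 0 (S = 130): V_0 = 1/1.07·[0.4571·0.0000 + 0.5429·7.5000] = 3.8051

£3.81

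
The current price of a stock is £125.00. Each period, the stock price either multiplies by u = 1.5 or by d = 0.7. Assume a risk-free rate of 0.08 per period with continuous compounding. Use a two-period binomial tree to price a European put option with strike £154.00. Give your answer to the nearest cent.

£31.12

Risk-neutral probability p = (e^0.08 − 0.7)/(1.5 − 0.7) = 0.3833/0.8000 = 0.4791
Terminal stock prices: S_uu = 281.2, S_ud = 131.2, S_dd = 61.25
Terminal payoffs (K − S): max(-127.2, 0) = 0, max(22.75, 0) = 22.75, max(92.75, 0) = 92.75
Node u (S = 187.5): V_u = e^(−0.08)·[0.4791·0.0000 + 0.5209·22.7500] = 10.9392
Node d (S = 87.5): V_d = e^(−0.08)·[0.4791·22.7500 + 0.5209·92.7500] = 54.6599
Node 0 (S = 125): V_0 = e^(−0.08)·[0.4791·10.9392 + 0.5209·54.6599] = 31.1210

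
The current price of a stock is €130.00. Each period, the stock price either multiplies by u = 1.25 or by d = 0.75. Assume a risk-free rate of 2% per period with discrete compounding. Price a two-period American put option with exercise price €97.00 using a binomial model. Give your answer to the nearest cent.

Risk-neutral probability p = (1 + 0.02 − 0.75)/(1.25 − 0.75) = 0.2700/0.5000 = 0.5400
Terminal stock prices: S_uu = 203.1, S_ud = 121.9, S_dd = 73.12
Terminal payoffs (K − S): max(-106.1, 0) = 0, max(-24.88, 0) = 0, max(23.88, 0) = 23.88
Node u (S = 162.5): continuation = 1/1.02·[0.5400·0.0000 + 0.4600·0.0000] = 0.0000; exercise value = 0.0000 ≤ continuation, so V_u = 0.0000
Node d (S = 97.5): continuation = 1/1.02·[0.5400·0.0000 + 0.4600·23.8750] = 10.7672; exercise value = 0.0000 ≤ continuation, so V_d = 10.7672
Node 0 (S = 130): continuation = 1/1.02·[0.5400·0.0000 + 0.4600·10.7672] = 4.8558; exercise value = 0.0000 ≤ continuation, so V_0 = 4.8558

€4.86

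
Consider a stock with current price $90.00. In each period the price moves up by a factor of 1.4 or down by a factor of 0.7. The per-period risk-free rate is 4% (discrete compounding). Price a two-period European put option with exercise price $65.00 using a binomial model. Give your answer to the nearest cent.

Risk-neutral probability p = (1 + 0.04 − 0.7)/(1.4 − 0.7) = 0.3400/0.7000 = 0.4857
Terminal stock prices: S_uu = 176.4, S_ud = 88.2, S_dd = 44.1
Terminal payoffs (K − S): max(-111.4, 0) = 0, max(-23.2, 0) = 0, max(20.9, 0) = 20.9
Node u (S = 126): V_u = 1/1.04·[0.4857·0.0000 + 0.5143·0.0000] = 0.0000
Node d (S = 63): V_d = 1/1.04·[0.4857·0.0000 + 0.5143·20.9000] = 10.3352
Node 0 (S = 90): V_0 = 1/1.04·[0.4857·0.0000 + 0.5143·10.3352] = 5.1108

$5.11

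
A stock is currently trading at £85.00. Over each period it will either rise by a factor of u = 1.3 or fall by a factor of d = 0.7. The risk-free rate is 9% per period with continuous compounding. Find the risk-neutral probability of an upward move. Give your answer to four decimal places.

Risk-neutral probability p = (e^0.09 − 0.7)/(1.3 − 0.7) = 0.3942/0.6000 = 0.6570

p = 0.6570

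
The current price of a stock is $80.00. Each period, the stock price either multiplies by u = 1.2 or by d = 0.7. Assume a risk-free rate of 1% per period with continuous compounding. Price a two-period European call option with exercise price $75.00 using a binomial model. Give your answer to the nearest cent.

Risk-neutral probability p = (e^0.01 − 0.7)/(1.2 − 0.7) = 0.3101/0.5000 = 0.6201
Terminal stock prices: S_uu = 115.2, S_ud = 67.2, S_dd = 39.2
Terminal payoffs (S − K): max(40.2, 0) = 40.2, max(-7.8, 0) = 0, max(-35.8, 0) = 0
Node u (S = 96): V_u = e^(−0.01)·[0.6201·40.2000 + 0.3799·0.0000] = 24.6800
Node d (S = 56): V_d = e^(−0.01)·[0.6201·0.0000 + 0.3799·0.0000] = 0.0000
Node 0 (S = 80): V_0 = e^(−0.01)·[0.6201·24.6800 + 0.3799·0.0000] = 15.1518

$15.15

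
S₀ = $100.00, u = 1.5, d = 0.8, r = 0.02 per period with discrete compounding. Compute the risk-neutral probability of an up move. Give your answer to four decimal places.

p = 0.3143

Risk-neutral probability p = (1 + 0.02 − 0.8)/(1.5 − 0.8) = 0.2200/0.7000 = 0.3143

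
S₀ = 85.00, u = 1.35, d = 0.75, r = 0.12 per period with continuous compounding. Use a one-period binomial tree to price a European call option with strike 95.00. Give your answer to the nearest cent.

11.02

Risk-neutral probability p = (e^0.12 − 0.75)/(1.35 − 0.75) = 0.3775/0.6000 = 0.6292
Terminal stock prices: S_u = 114.8, S_d = 63.75
Terminal payoffs (S − K): max(19.75, 0) = 19.75, max(-31.25, 0) = 0
Node 0 (S = 85): V_0 = e^(−0.12)·[0.6292·19.7500 + 0.3708·0.0000] = 11.0208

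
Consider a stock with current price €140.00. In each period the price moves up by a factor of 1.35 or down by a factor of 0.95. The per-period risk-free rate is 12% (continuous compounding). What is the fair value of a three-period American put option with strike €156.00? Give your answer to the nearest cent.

€16.00

Risk-neutral probability p = (e^0.12 − 0.95)/(1.35 − 0.95) = 0.1775/0.4000 = 0.4437
Terminal stock prices: S_uuu = 344.5, S_uud = 242.4, S_udd = 170.6, S_ddd = 120
Terminal payoffs (K − S): max(-188.5, 0) = 0, max(-86.39, 0) = 0, max(-14.57, 0) = 0, max(35.97, 0) = 35.97
Node uu (S = 255.2): continuation = e^(−0.12)·[0.4437·0.0000 + 0.5563·0.0000] = 0.0000; exercise value = 0.0000 ≤ continuation, so V_uu = 0.0000
Node ud (S = 179.5): continuation = e^(−0.12)·[0.4437·0.0000 + 0.5563·0.0000] = 0.0000; exercise value = 0.0000 ≤ continuation, so V_ud = 0.0000
Node dd (S = 126.3): continuation = e^(−0.12)·[0.4437·0.0000 + 0.5563·35.9675] = 17.7448; exercise value = 29.6500 > continuation, so V_dd = 29.6500 (exercise)
Node u (S = 189): continuation = e^(−0.12)·[0.4437·0.0000 + 0.5563·0.0000] = 0.0000; exercise value = 0.0000 ≤ continuation, so V_u = 0.0000
Node d (S = 133): continuation = e^(−0.12)·[0.4437·0.0000 + 0.5563·29.6500] = 14.6280; exercise value = 23.0000 > continuation, so V_d = 23.0000 (exercise)
Node 0 (S = 140): continuation = e^(−0.12)·[0.4437·0.0000 + 0.5563·23.0000] = 11.3472; exercise value = 16.0000 > continuation, so V_0 = 16.0000 (exercise)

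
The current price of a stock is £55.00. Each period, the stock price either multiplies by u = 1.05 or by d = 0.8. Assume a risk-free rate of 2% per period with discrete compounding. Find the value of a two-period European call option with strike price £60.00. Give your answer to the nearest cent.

Risk-neutral probability p = (1 + 0.02 − 0.8)/(1.05 − 0.8) = 0.2200/0.2500 = 0.8800
Terminal stock prices: S_uu = 60.64, S_ud = 46.2, S_dd = 35.2
Terminal payoffs (S − K): max(0.6375, 0) = 0.6375, max(-13.8, 0) = 0, max(-24.8, 0) = 0
Node u (S = 57.75): V_u = 1/1.02·[0.8800·0.6375 + 0.1200·0.0000] = 0.5500
Node d (S = 44): V_d = 1/1.02·[0.8800·0.0000 + 0.1200·0.0000] = 0.0000
Node 0 (S = 55): V_0 = 1/1.02·[0.8800·0.5500 + 0.1200·0.0000] = 0.4745

£0.47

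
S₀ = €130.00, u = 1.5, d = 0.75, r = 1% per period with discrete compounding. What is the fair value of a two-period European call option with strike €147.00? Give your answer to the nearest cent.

€17.14

Risk-neutral probability p = (1 + 0.01 − 0.75)/(1.5 − 0.75) = 0.2600/0.7500 = 0.3467
Terminal stock prices: S_uu = 292.5, S_ud = 146.2, S_dd = 73.12
Terminal payoffs (S − K): max(145.5, 0) = 145.5, max(-0.75, 0) = 0, max(-73.88, 0) = 0
Node u (S = 195): V_u = 1/1.01·[0.3467·145.5000 + 0.6533·0.0000] = 49.9406
Node d (S = 97.5): V_d = 1/1.01·[0.3467·0.0000 + 0.6533·0.0000] = 0.0000
Node 0 (S = 130): V_0 = 1/1.01·[0.3467·49.9406 + 0.6533·0.0000] = 17.1413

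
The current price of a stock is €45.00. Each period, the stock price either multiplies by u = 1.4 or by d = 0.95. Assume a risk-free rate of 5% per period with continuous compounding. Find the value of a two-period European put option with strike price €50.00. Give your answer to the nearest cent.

Risk-neutral probability p = (e^0.05 − 0.95)/(1.4 − 0.95) = 0.1013/0.4500 = 0.2250
Terminal stock prices: S_uu = 88.2, S_ud = 59.85, S_dd = 40.61
Terminal payoffs (K − S): max(-38.2, 0) = 0, max(-9.85, 0) = 0, max(9.388, 0) = 9.388
Node u (S = 63): V_u = e^(−0.05)·[0.2250·0.0000 + 0.7750·0.0000] = 0.0000
Node d (S = 42.75): V_d = e^(−0.05)·[0.2250·0.0000 + 0.7750·9.3875] = 6.9201
Node 0 (S = 45): V_0 = e^(−0.05)·[0.2250·0.0000 + 0.7750·6.9201] = 5.1012

€5.10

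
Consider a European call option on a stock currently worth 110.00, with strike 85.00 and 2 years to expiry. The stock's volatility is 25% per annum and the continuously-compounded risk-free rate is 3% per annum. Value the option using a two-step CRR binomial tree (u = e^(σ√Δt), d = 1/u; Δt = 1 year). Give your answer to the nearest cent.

34.29

CRR parameters: u = e^(σ√Δt) = e^(0.25·√1) = 1.2840, d = 1/u = 0.7788
Per-period rate: rΔt = 0.03·1 = 0.03, so R = e^0.03 = 1.0305
Risk-neutral probability p = (e^0.03 − 0.7788)/(1.2840 − 0.7788) = 0.2517/0.5052 = 0.4981
Terminal stock prices: S_uu = 181.4, S_ud = 110, S_dd = 66.72
Terminal payoffs (S − K): max(96.36, 0) = 96.36, max(25, 0) = 25, max(-18.28, 0) = 0
Node u (S = 141.2): V_u = e^(−0.03)·[0.4981·96.3593 + 0.5019·25.0000] = 58.7549
Node d (S = 85.67): V_d = e^(−0.03)·[0.4981·25.0000 + 0.5019·0.0000] = 12.0845
Node 0 (S = 110): V_0 = e^(−0.03)·[0.4981·58.7549 + 0.5019·12.0845] = 34.2870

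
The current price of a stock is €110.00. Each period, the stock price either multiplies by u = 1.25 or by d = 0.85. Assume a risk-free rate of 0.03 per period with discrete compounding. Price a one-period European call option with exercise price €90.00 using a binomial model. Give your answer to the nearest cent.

€22.62

Risk-neutral probability p = (1 + 0.03 − 0.85)/(1.25 − 0.85) = 0.1800/0.4000 = 0.4500
Terminal stock prices: S_u = 137.5, S_d = 93.5
Terminal payoffs (S − K): max(47.5, 0) = 47.5, max(3.5, 0) = 3.5
Node 0 (S = 110): V_0 = 1/1.03·[0.4500·47.5000 + 0.5500·3.5000] = 22.6214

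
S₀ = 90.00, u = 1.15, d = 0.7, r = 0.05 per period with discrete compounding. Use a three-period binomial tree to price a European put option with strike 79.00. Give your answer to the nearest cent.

Risk-neutral probability p = (1 + 0.05 − 0.7)/(1.15 − 0.7) = 0.3500/0.4500 = 0.7778
Terminal stock prices: S_uuu = 136.9, S_uud = 83.32, S_udd = 50.71, S_ddd = 30.87
Terminal payoffs (K − S): max(-57.88, 0) = 0, max(-4.317, 0) = 0, max(28.29, 0) = 28.29, max(48.13, 0) = 48.13
Node uu (S = 119): V_uu = 1/1.05·[0.7778·0.0000 + 0.2222·0.0000] = 0.0000
Node ud (S = 72.45): V_ud = 1/1.05·[0.7778·0.0000 + 0.2222·28.2850] = 5.9862
Node dd (S = 44.1): V_dd = 1/1.05·[0.7778·28.2850 + 0.2222·48.1300] = 31.1381
Node u (S = 103.5): V_u = 1/1.05·[0.7778·0.0000 + 0.2222·5.9862] = 1.2669
Node d (S = 63): V_d = 1/1.05·[0.7778·5.9862 + 0.2222·31.1381] = 11.0243
Node 0 (S = 90): V_0 = 1/1.05·[0.7778·1.2669 + 0.2222·11.0243] = 3.2717

3.27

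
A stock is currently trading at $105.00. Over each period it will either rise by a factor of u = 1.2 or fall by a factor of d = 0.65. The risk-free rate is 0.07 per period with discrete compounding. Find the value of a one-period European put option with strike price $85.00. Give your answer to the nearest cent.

Risk-neutral probability p = (1 + 0.07 − 0.65)/(1.2 − 0.65) = 0.4200/0.5500 = 0.7636
Terminal stock prices: S_u = 126, S_d = 68.25
Terminal payoffs (K − S): max(-41, 0) = 0, max(16.75, 0) = 16.75
Node 0 (S = 105): V_0 = 1/1.07·[0.7636·0.0000 + 0.2364·16.7500] = 3.7001

$3.70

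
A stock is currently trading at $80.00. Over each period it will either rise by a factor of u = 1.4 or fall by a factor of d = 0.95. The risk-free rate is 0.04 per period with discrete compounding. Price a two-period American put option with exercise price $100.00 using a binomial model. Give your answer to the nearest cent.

Risk-neutral probability p = (1 + 0.04 − 0.95)/(1.4 − 0.95) = 0.0900/0.4500 = 0.2000
Terminal stock prices: S_uu = 156.8, S_ud = 106.4, S_dd = 72.2
Terminal payoffs (K − S): max(-56.8, 0) = 0, max(-6.4, 0) = 0, max(27.8, 0) = 27.8
Node u (S = 112): continuation = 1/1.04·[0.2000·0.0000 + 0.8000·0.0000] = 0.0000; exercise value = 0.0000 ≤ continuation, so V_u = 0.0000
Node d (S = 76): continuation = 1/1.04·[0.2000·0.0000 + 0.8000·27.8000] = 21.3846; exercise value = 24.0000 > continuation, so V_d = 24.0000 (exercise)
Node 0 (S = 80): continuation = 1/1.04·[0.2000·0.0000 + 0.8000·24.0000] = 18.4615; exercise value = 20.0000 > continuation, so V_0 = 20.0000 (exercise)

$20.00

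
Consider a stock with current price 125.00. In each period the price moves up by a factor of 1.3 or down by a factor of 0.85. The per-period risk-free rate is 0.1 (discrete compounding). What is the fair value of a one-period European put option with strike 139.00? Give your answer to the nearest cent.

Risk-neutral probability p = (1 + 0.1 − 0.85)/(1.3 − 0.85) = 0.2500/0.4500 = 0.5556
Terminal stock prices: S_u = 162.5, S_d = 106.2
Terminal payoffs (K − S): max(-23.5, 0) = 0, max(32.75, 0) = 32.75
Node 0 (S = 125): V_0 = 1/1.1·[0.5556·0.0000 + 0.4444·32.7500] = 13.2323

13.23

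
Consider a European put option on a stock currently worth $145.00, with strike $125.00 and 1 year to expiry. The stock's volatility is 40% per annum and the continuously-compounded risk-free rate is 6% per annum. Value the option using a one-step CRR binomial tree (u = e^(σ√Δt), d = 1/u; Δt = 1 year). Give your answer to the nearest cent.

CRR parameters: u = e^(σ√Δt) = e^(0.4·√1) = 1.4918, d = 1/u = 0.6703
Per-period rate: rΔt = 0.06·1 = 0.06, so R = e^0.06 = 1.0618
Risk-neutral probability p = (e^0.06 − 0.6703)/(1.4918 − 0.6703) = 0.3915/0.8215 = 0.4766
Terminal stock prices: S_u = 216.3, S_d = 97.2
Terminal payoffs (K − S): max(-91.31, 0) = 0, max(27.8, 0) = 27.8
Node 0 (S = 145): V_0 = e^(−0.06)·[0.4766·0.0000 + 0.5234·27.8036] = 13.7053

$13.71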